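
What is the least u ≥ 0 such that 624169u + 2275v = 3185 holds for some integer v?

15

Euclid: 624169 = 274·2275 + 819; 2275 = 2·819 + 637; 819 = 1·637 + 182; 637 = 3·182 + 91; 182 = 2·91 + 0 → gcd = 91; 3185 = 91·35.
Back-substitution yields 624169·(-11) + 2275·(3018) = 91, so one solution is u = -11·35 = -385, v = 3018·35 = 105630.
Solutions in u differ by 2275/91 = 25; the one in [0, 25) is -385 mod 25 = 15.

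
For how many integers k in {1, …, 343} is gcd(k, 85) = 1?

259

Prime factors of 85: 5, 17. Count integers ≤ 343 divisible by none of them.
By inclusion–exclusion: 343 − ⌊343/5⌋ − ⌊343/17⌋ + ⌊343/85⌋ = 259.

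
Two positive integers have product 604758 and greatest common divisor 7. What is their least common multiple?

For any two positive integers, gcd × lcm equals their product. Hence lcm = 604758 / 7 = 86394.

86394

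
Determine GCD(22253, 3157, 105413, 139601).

77

22253 = 7 · 11 · 17²; 3157 = 7 · 11 · 41; 105413 = 7 · 11 · 37²; 139601 = 7³ · 11 · 37
gcd takes min exponent of each prime: 7 · 11 = 77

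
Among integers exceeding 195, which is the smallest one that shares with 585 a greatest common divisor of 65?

Multiples of 65 above 195: 65·4, 65·5, … . Need the cofactor coprime to 585/65 = 9.
Checking s = 4, 5, … the first with gcd(s, 9) = 1 is s = 4, giving 260.

260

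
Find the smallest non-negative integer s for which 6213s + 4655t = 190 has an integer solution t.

Euclid: 6213 = 1·4655 + 1558; 4655 = 2·1558 + 1539; 1558 = 1·1539 + 19; 1539 = 81·19 + 0 → gcd = 19; 190 = 19·10.
Back-substitution yields 6213·(3) + 4655·(-4) = 19, so one solution is s = 3·10 = 30, t = -4·10 = -40.
Solutions in s differ by 4655/19 = 245; the one in [0, 245) is 30 mod 245 = 30.

30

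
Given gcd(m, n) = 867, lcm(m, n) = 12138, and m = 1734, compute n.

6069

m·n = gcd·lcm = 867·12138 = 10523646, so n = 10523646/1734 = 6069.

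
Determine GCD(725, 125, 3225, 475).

25

gcd(725, 125): 725 = 5·125 + 100; 125 = 1·100 + 25; 100 = 4·25 + 0 → 25
gcd(25, 3225): 3225 = 129·25 + 0 → 25
gcd(25, 475): 475 = 19·25 + 0 → 25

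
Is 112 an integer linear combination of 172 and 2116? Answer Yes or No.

gcd(172, 2116): 2116 = 12·172 + 52; 172 = 3·52 + 16; 52 = 3·16 + 4; 16 = 4·4 + 0 → 4
4 divides 112, so a solution exists.

Yes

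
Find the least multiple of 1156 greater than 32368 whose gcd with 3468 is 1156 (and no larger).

33524

gcd(k, 3468) = 1156 forces 1156 | k; write k = 1156s. Then gcd(1156s, 1156·3) = 1156·gcd(s, 3), so need gcd(s, 3) = 1.
1156s > 32368 gives s ≥ 29. The least s ≥ 29 coprime to 3 is 29, so k = 1156·29 = 33524.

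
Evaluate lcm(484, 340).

484 = 2² · 11²; 340 = 2² · 5 · 17
max exponents: 2² · 5 · 11² · 17 = 41140

41140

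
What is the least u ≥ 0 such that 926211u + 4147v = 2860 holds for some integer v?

Euclid: 926211 = 223·4147 + 1430; 4147 = 2·1430 + 1287; 1430 = 1·1287 + 143; 1287 = 9·143 + 0 → gcd = 143; 2860 = 143·20.
Back-substitution yields 926211·(3) + 4147·(-670) = 143, so one solution is u = 3·20 = 60, v = -670·20 = -13400.
Solutions in u differ by 4147/143 = 29; the one in [0, 29) is 60 mod 29 = 2.

2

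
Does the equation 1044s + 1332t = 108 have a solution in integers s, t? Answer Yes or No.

Yes

By Bézout, 1044s + 1332t = 108 has integer solutions iff gcd(1044, 1332) | 108.
Euclid: 1332 = 1·1044 + 288; 1044 = 3·288 + 180; 288 = 1·180 + 108; 180 = 1·108 + 72; 108 = 1·72 + 36; 72 = 2·36 + 0. gcd = 36; 108 mod 36 = 0. Yes.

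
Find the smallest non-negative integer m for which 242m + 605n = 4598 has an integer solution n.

4

gcd(242, 605) = 121 (Euclid: 605 = 2·242 + 121; 242 = 2·121 + 0), and 121 | 4598.
Extended Euclid: 242·(-2) + 605·(1) = 121. Scale by 38: m₀ = -76.
General solution m = m₀ + 5t; reducing mod 5 gives m = 4 (and n = 6).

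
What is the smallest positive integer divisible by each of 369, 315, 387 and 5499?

339315795

369 = 3² · 41; 315 = 3² · 5 · 7; 387 = 3² · 43; 5499 = 3² · 13 · 47
lcm takes max exponent of each prime: 3² · 5 · 7 · 13 · 41 · 43 · 47 = 339315795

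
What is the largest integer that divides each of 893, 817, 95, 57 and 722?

893 = 19 · 47; 817 = 19 · 43; 95 = 5 · 19; 57 = 3 · 19; 722 = 2 · 19²
gcd takes min exponent of each prime: 19 = 19

19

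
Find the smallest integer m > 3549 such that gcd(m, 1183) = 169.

3718

1183 = 169·7. Any m with gcd(m, 1183) = 169 is a multiple of 169, say 169s, with s coprime to 7.
Need s > 3549/169, so s ≥ 22. First s ≥ 22 with gcd(s, 7) = 1 is s = 22. Thus m = 169·22 = 3718.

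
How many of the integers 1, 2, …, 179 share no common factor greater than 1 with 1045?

123

Prime factors of 1045: 5, 11, 19. Count integers ≤ 179 divisible by none of them.
By inclusion–exclusion: 179 − ⌊179/5⌋ − ⌊179/11⌋ − ⌊179/19⌋ + ⌊179/55⌋ + ⌊179/95⌋ + ⌊179/209⌋ − ⌊179/1045⌋ = 123.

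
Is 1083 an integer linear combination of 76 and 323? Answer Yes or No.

Yes

By Bézout, 76p − 323q = 1083 has integer solutions iff gcd(76, 323) | 1083.
Euclid: 323 = 4·76 + 19; 76 = 4·19 + 0. gcd = 19; 1083 mod 19 = 0. Yes.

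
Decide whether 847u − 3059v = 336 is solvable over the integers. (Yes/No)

By Bézout, 847u − 3059v = 336 has integer solutions iff gcd(847, 3059) | 336.
Euclid: 3059 = 3·847 + 518; 847 = 1·518 + 329; 518 = 1·329 + 189; 329 = 1·189 + 140; 189 = 1·140 + 49; 140 = 2·49 + 42; 49 = 1·42 + 7; 42 = 6·7 + 0. gcd = 7; 336 mod 7 = 0. Yes.

Yes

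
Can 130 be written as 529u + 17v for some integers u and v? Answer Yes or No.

Yes

By Bézout, 529u + 17v = 130 has integer solutions iff gcd(529, 17) | 130.
Euclid: 529 = 31·17 + 2; 17 = 8·2 + 1; 2 = 2·1 + 0. gcd = 1; 130 mod 1 = 0. Yes.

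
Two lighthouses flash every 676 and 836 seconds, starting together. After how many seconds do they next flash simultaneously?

141284

676 = 2² · 13²; 836 = 2² · 11 · 19
max exponents: 2² · 11 · 13² · 19 = 141284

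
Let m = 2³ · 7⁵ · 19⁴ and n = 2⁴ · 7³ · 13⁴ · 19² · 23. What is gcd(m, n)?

990584

min exponent per shared prime: 2³ · 7³ · 19² = 990584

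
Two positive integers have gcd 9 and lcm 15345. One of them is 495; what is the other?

279

Using mn = gcd(m,n)·lcm(m,n) = 9·15345 = 138105, we get n = 138105/495 = 279.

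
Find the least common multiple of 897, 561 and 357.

1174173

lcm(897, 561) = 897·561/gcd = 503217/3 = 167739
lcm(167739, 357) = 167739·357/gcd = 59882823/51 = 1174173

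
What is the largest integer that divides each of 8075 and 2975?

425

Euclid: 8075 = 2·2975 + 2125; 2975 = 1·2125 + 850; 2125 = 2·850 + 425; 850 = 2·425 + 0. Last nonzero remainder: 425.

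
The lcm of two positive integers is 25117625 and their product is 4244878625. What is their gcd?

gcd·lcm = product, so gcd = 4244878625/25117625 = 169.

169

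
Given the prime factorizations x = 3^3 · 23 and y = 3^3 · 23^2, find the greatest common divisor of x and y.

621

min exponent per shared prime: 3^3 · 23 = 621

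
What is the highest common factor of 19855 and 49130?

19855 = 5 · 11 · 19²
49130 = 2 · 5 · 17³
Common: 5 = 5

5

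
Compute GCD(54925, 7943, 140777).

54925 = 5² · 13³; 7943 = 13² · 47; 140777 = 7² · 13² · 17
gcd takes min exponent of each prime: 13² = 169

169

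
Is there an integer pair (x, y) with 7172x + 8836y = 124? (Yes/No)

Yes

By Bézout, 7172x + 8836y = 124 has integer solutions iff gcd(7172, 8836) | 124.
Euclid: 8836 = 1·7172 + 1664; 7172 = 4·1664 + 516; 1664 = 3·516 + 116; 516 = 4·116 + 52; 116 = 2·52 + 12; 52 = 4·12 + 4; 12 = 3·4 + 0. gcd = 4; 124 mod 4 = 0. Yes.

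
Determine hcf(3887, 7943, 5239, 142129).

169

3887 = 13² · 23; 7943 = 13² · 47; 5239 = 13² · 31; 142129 = 13² · 29²
gcd takes min exponent of each prime: 13² = 169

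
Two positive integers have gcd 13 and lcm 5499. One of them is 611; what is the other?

117

Using ab = gcd(a,b)·lcm(a,b) = 13·5499 = 71487, we get b = 71487/611 = 117.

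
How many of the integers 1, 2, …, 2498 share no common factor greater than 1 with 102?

784

102 = 2·3·17. Inclusion–exclusion on these primes:
2498 − ⌊2498/2⌋ − ⌊2498/3⌋ − ⌊2498/17⌋ + ⌊2498/6⌋ + ⌊2498/34⌋ + ⌊2498/51⌋ − ⌊2498/102⌋ = 784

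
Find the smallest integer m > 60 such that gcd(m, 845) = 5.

845 = 5·169. Any m with gcd(m, 845) = 5 is a multiple of 5, say 5s, with s coprime to 169.
Need s > 60/5, so s ≥ 13. First s ≥ 13 with gcd(s, 169) = 1 is s = 14. Thus m = 5·14 = 70.

70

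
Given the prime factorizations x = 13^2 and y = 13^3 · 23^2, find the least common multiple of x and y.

1162213

max exponent per prime: 13^3 · 23^2 = 1162213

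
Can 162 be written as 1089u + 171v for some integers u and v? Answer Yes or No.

By Bézout, 1089u + 171v = 162 has integer solutions iff gcd(1089, 171) | 162.
Euclid: 1089 = 6·171 + 63; 171 = 2·63 + 45; 63 = 1·45 + 18; 45 = 2·18 + 9; 18 = 2·9 + 0. gcd = 9; 162 mod 9 = 0. Yes.

Yes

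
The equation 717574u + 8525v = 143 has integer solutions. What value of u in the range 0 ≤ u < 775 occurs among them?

457

Euclid: 717574 = 84·8525 + 1474; 8525 = 5·1474 + 1155; 1474 = 1·1155 + 319; 1155 = 3·319 + 198; 319 = 1·198 + 121; 198 = 1·121 + 77; 121 = 1·77 + 44; 77 = 1·44 + 33; 44 = 1·33 + 11; 33 = 3·11 + 0 → gcd = 11; 143 = 11·13.
Back-substitution yields 717574·(214) + 8525·(-18013) = 11, so one solution is u = 214·13 = 2782, v = -18013·13 = -234169.
Solutions in u differ by 8525/11 = 775; the one in [0, 775) is 2782 mod 775 = 457.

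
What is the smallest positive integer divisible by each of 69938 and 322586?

93227354

69938 = 2 · 11² · 17²; 322586 = 2 · 11² · 31 · 43
max exponents: 2 · 11² · 17² · 31 · 43 = 93227354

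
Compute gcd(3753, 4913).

3753 = 3³ · 139
4913 = 17³
Common: 1 = 1

1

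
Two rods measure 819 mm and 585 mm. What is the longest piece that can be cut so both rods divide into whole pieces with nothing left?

117

819 = 3² · 7 · 13
585 = 3² · 5 · 13
Common: 3² · 13 = 117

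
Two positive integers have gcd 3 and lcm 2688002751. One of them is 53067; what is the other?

151959

Using uv = gcd(u,v)·lcm(u,v) = 3·2688002751 = 8064008253, we get v = 8064008253/53067 = 151959.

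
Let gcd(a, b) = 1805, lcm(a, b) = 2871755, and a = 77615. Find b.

a·b = gcd·lcm = 1805·2871755 = 5183517775, so b = 5183517775/77615 = 66785.

66785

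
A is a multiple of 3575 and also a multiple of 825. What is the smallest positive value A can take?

10725

3575 = 5² · 11 · 13; 825 = 3 · 5² · 11
max exponents: 3 · 5² · 11 · 13 = 10725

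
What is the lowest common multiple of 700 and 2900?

20300

gcd first: 2900 = 4·700 + 100; 700 = 7·100 + 0 → gcd = 100
lcm = 700·2900/gcd = 2030000/100 = 20300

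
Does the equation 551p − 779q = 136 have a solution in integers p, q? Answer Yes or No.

No

By Bézout, 551p − 779q = 136 has integer solutions iff gcd(551, 779) | 136.
Euclid: 779 = 1·551 + 228; 551 = 2·228 + 95; 228 = 2·95 + 38; 95 = 2·38 + 19; 38 = 2·19 + 0. gcd = 19; 136 mod 19 = 3. No.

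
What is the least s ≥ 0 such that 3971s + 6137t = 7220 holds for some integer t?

8

Reduce mod 6137: 3971s ≡ 7220 (mod 6137). With g = gcd(3971, 6137) = 361 dividing 7220, divide through: 11s ≡ 20 (mod 17).
Since gcd(11, 17) = 1, s ≡ 20·(11)⁻¹ ≡ 8 (mod 17). Smallest non-negative: 8.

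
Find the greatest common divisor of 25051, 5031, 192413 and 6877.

13

25051 = 13 · 41 · 47; 5031 = 3² · 13 · 43; 192413 = 13 · 19² · 41; 6877 = 13 · 23²
gcd takes min exponent of each prime: 13 = 13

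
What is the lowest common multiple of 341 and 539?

341 = 11 · 31; 539 = 7² · 11
max exponents: 7² · 11 · 31 = 16709

16709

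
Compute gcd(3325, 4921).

Euclid: 4921 = 1·3325 + 1596; 3325 = 2·1596 + 133; 1596 = 12·133 + 0. Last nonzero remainder: 133.

133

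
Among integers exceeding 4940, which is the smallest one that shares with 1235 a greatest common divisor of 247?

1235 = 247·5. Any x with gcd(x, 1235) = 247 is a multiple of 247, say 247s, with s coprime to 5.
Need s > 4940/247, so s ≥ 21. First s ≥ 21 with gcd(s, 5) = 1 is s = 21. Thus x = 247·21 = 5187.

5187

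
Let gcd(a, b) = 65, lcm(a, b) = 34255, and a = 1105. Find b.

Using ab = gcd(a,b)·lcm(a,b) = 65·34255 = 2226575, we get b = 2226575/1105 = 2015.

2015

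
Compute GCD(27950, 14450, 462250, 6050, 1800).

50

gcd(27950, 14450): 27950 = 1·14450 + 13500; 14450 = 1·13500 + 950; 13500 = 14·950 + 200; 950 = 4·200 + 150; 200 = 1·150 + 50; 150 = 3·50 + 0 → 50
gcd(50, 462250): 462250 = 9245·50 + 0 → 50
gcd(50, 6050): 6050 = 121·50 + 0 → 50
gcd(50, 1800): 1800 = 36·50 + 0 → 50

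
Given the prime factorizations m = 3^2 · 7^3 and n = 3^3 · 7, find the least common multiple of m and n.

9261

max exponent per prime: 3^3 · 7^3 = 9261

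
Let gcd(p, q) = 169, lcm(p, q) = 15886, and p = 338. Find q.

p·q = gcd·lcm = 169·15886 = 2684734, so q = 2684734/338 = 7943.

7943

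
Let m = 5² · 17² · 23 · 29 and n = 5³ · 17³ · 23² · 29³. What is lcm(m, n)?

max exponent per prime: 5³ · 17³ · 23² · 29³ = 7923306256625

7923306256625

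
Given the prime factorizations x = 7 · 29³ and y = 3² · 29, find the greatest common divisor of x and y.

29

min exponent per shared prime: 29 = 29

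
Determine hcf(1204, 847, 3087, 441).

1204 = 2² · 7 · 43; 847 = 7 · 11²; 3087 = 3² · 7³; 441 = 3² · 7²
gcd takes min exponent of each prime: 7 = 7

7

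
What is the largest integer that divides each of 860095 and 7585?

860095 = 5 · 31² · 179
7585 = 5 · 37 · 41
Common: 5 = 5

5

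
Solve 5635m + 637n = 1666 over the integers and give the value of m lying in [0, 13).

9

Reduce mod 637: 5635m ≡ 1666 (mod 637). With g = gcd(5635, 637) = 49 dividing 1666, divide through: 115m ≡ 34 (mod 13).
Since gcd(115, 13) = 1, m ≡ 34·(115)⁻¹ ≡ 9 (mod 13). Smallest non-negative: 9.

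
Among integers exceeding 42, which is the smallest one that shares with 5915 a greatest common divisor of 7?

Multiples of 7 above 42: 7·7, 7·8, … . Need the cofactor coprime to 5915/7 = 845.
Checking s = 7, 8, … the first with gcd(s, 845) = 1 is s = 7, giving 49.

49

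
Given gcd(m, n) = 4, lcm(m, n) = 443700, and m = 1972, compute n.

900

Using mn = gcd(m,n)·lcm(m,n) = 4·443700 = 1774800, we get n = 1774800/1972 = 900.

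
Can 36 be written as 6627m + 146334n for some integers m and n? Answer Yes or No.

gcd(6627, 146334): 146334 = 22·6627 + 540; 6627 = 12·540 + 147; 540 = 3·147 + 99; 147 = 1·99 + 48; 99 = 2·48 + 3; 48 = 16·3 + 0 → 3
3 divides 36, so a solution exists.

Yes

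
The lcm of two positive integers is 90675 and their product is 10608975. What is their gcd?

gcd·lcm = product, so gcd = 10608975/90675 = 117.

117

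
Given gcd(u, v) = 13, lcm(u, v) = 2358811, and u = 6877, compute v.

u·v = gcd·lcm = 13·2358811 = 30664543, so v = 30664543/6877 = 4459.

4459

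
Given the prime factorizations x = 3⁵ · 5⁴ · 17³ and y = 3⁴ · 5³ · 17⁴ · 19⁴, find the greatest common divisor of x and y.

49744125

min exponent per shared prime: 3⁴ · 5³ · 17³ = 49744125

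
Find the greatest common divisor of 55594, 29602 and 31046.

gcd(55594, 29602): 55594 = 1·29602 + 25992; 29602 = 1·25992 + 3610; 25992 = 7·3610 + 722; 3610 = 5·722 + 0 → 722
gcd(722, 31046): 31046 = 43·722 + 0 → 722

722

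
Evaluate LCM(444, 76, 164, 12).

345876

444 = 2² · 3 · 37; 76 = 2² · 19; 164 = 2² · 41; 12 = 2² · 3
lcm takes max exponent of each prime: 2² · 3 · 19 · 37 · 41 = 345876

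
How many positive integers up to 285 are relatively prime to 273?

273 = 3·7·13. Inclusion–exclusion on these primes:
285 − ⌊285/3⌋ − ⌊285/7⌋ − ⌊285/13⌋ + ⌊285/21⌋ + ⌊285/39⌋ + ⌊285/91⌋ − ⌊285/273⌋ = 151

151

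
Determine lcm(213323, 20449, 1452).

432619044

lcm(213323, 20449) = 213323·20449/gcd = 4362242027/121 = 36051587
lcm(36051587, 1452) = 36051587·1452/gcd = 52346904324/121 = 432619044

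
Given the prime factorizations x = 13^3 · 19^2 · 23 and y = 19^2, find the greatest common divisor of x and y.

361

min exponent per shared prime: 19^2 = 361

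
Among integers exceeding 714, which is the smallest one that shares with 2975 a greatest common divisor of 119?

833

2975 = 119·25. Any k with gcd(k, 2975) = 119 is a multiple of 119, say 119s, with s coprime to 25.
Need s > 714/119, so s ≥ 7. First s ≥ 7 with gcd(s, 25) = 1 is s = 7. Thus k = 119·7 = 833.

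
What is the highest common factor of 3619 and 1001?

77

Euclid: 3619 = 3·1001 + 616; 1001 = 1·616 + 385; 616 = 1·385 + 231; 385 = 1·231 + 154; 231 = 1·154 + 77; 154 = 2·77 + 0. Last nonzero remainder: 77.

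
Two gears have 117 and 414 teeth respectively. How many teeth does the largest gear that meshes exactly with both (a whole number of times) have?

9

Euclid: 414 = 3·117 + 63; 117 = 1·63 + 54; 63 = 1·54 + 9; 54 = 6·9 + 0. Last nonzero remainder: 9.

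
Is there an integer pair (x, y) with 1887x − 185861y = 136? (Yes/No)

Yes

By Bézout, 1887x − 185861y = 136 has integer solutions iff gcd(1887, 185861) | 136.
Euclid: 185861 = 98·1887 + 935; 1887 = 2·935 + 17; 935 = 55·17 + 0. gcd = 17; 136 mod 17 = 0. Yes.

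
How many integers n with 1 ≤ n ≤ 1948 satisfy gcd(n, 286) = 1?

286 = 2·11·13. Inclusion–exclusion on these primes:
1948 − ⌊1948/2⌋ − ⌊1948/11⌋ − ⌊1948/13⌋ + ⌊1948/22⌋ + ⌊1948/26⌋ + ⌊1948/143⌋ − ⌊1948/286⌋ = 817

817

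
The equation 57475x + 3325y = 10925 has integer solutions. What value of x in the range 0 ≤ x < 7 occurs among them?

1

Reduce mod 3325: 57475x ≡ 10925 (mod 3325). With g = gcd(57475, 3325) = 475 dividing 10925, divide through: 121x ≡ 23 (mod 7).
Since gcd(121, 7) = 1, x ≡ 23·(121)⁻¹ ≡ 1 (mod 7). Smallest non-negative: 1.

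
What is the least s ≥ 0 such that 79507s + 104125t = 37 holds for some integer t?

27666

gcd(79507, 104125) = 1 (Euclid: 104125 = 1·79507 + 24618; 79507 = 3·24618 + 5653; 24618 = 4·5653 + 2006; 5653 = 2·2006 + 1641; 2006 = 1·1641 + 365; 1641 = 4·365 + 181; 365 = 2·181 + 3; 181 = 60·3 + 1; 3 = 3·1 + 0), and 1 | 37.
Extended Euclid: 79507·(34518) + 104125·(-26357) = 1. Scale by 37: s₀ = 1277166.
General solution s = s₀ + 104125k; reducing mod 104125 gives s = 27666 (and t = -21125).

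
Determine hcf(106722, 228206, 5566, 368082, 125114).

242

gcd(106722, 228206): 228206 = 2·106722 + 14762; 106722 = 7·14762 + 3388; 14762 = 4·3388 + 1210; 3388 = 2·1210 + 968; 1210 = 1·968 + 242; 968 = 4·242 + 0 → 242
gcd(242, 5566): 5566 = 23·242 + 0 → 242
gcd(242, 368082): 368082 = 1521·242 + 0 → 242
gcd(242, 125114): 125114 = 517·242 + 0 → 242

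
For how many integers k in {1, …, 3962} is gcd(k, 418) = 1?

Prime factors of 418: 2, 11, 19. Count integers ≤ 3962 divisible by none of them.
By inclusion–exclusion: 3962 − ⌊3962/2⌋ − ⌊3962/11⌋ − ⌊3962/19⌋ + ⌊3962/22⌋ + ⌊3962/38⌋ + ⌊3962/209⌋ − ⌊3962/418⌋ = 1706.

1706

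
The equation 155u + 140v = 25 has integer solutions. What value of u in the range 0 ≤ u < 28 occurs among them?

Reduce mod 140: 155u ≡ 25 (mod 140). With g = gcd(155, 140) = 5 dividing 25, divide through: 31u ≡ 5 (mod 28).
Since gcd(31, 28) = 1, u ≡ 5·(31)⁻¹ ≡ 11 (mod 28). Smallest non-negative: 11.

11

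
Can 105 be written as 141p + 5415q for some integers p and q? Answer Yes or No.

Yes

By Bézout, 141p + 5415q = 105 has integer solutions iff gcd(141, 5415) | 105.
Euclid: 5415 = 38·141 + 57; 141 = 2·57 + 27; 57 = 2·27 + 3; 27 = 9·3 + 0. gcd = 3; 105 mod 3 = 0. Yes.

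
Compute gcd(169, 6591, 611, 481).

gcd(169, 6591): 6591 = 39·169 + 0 → 169
gcd(169, 611): 611 = 3·169 + 104; 169 = 1·104 + 65; 104 = 1·65 + 39; 65 = 1·39 + 26; 39 = 1·26 + 13; 26 = 2·13 + 0 → 13
gcd(13, 481): 481 = 37·13 + 0 → 13

13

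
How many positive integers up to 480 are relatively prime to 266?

Prime factors of 266: 2, 7, 19. Count integers ≤ 480 divisible by none of them.
By inclusion–exclusion: 480 − ⌊480/2⌋ − ⌊480/7⌋ − ⌊480/19⌋ + ⌊480/14⌋ + ⌊480/38⌋ + ⌊480/133⌋ − ⌊480/266⌋ = 195.

195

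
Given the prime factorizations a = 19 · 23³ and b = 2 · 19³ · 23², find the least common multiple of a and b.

max exponent per prime: 2 · 19³ · 23³ = 166906906

166906906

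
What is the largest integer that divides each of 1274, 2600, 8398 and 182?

gcd(1274, 2600): 2600 = 2·1274 + 52; 1274 = 24·52 + 26; 52 = 2·26 + 0 → 26
gcd(26, 8398): 8398 = 323·26 + 0 → 26
gcd(26, 182): 182 = 7·26 + 0 → 26

26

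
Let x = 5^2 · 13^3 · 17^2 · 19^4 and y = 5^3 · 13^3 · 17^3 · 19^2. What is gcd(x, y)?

5730270325

min exponent per shared prime: 5^2 · 13^3 · 17^2 · 19^2 = 5730270325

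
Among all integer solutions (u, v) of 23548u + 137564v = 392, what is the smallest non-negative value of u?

gcd(23548, 137564) = 28 (Euclid: 137564 = 5·23548 + 19824; 23548 = 1·19824 + 3724; 19824 = 5·3724 + 1204; 3724 = 3·1204 + 112; 1204 = 10·112 + 84; 112 = 1·84 + 28; 84 = 3·28 + 0), and 28 | 392.
Extended Euclid: 23548·(1256) + 137564·(-215) = 28. Scale by 14: u₀ = 17584.
General solution u = u₀ + 4913t; reducing mod 4913 gives u = 2845 (and v = -487).

2845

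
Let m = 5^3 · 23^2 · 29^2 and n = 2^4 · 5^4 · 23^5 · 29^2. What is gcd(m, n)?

55611125

min exponent per shared prime: 5^3 · 23^2 · 29^2 = 55611125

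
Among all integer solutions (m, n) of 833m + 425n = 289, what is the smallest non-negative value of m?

Euclid: 833 = 1·425 + 408; 425 = 1·408 + 17; 408 = 24·17 + 0 → gcd = 17; 289 = 17·17.
Back-substitution yields 833·(-1) + 425·(2) = 17, so one solution is m = -1·17 = -17, n = 2·17 = 34.
Solutions in m differ by 425/17 = 25; the one in [0, 25) is -17 mod 25 = 8.

8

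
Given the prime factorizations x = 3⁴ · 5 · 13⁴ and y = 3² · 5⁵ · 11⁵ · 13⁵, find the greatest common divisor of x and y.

min exponent per shared prime: 3² · 5 · 13⁴ = 1285245

1285245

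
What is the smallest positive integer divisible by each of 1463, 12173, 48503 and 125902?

317065550860058

1463 = 7 · 11 · 19; 12173 = 7 · 37 · 47; 48503 = 7 · 13² · 41; 125902 = 2 · 7 · 17 · 23²
lcm takes max exponent of each prime: 2 · 7 · 11 · 13² · 17 · 19 · 23² · 37 · 41 · 47 = 317065550860058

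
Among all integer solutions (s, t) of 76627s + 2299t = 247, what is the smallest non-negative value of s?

Reduce mod 2299: 76627s ≡ 247 (mod 2299). With g = gcd(76627, 2299) = 19 dividing 247, divide through: 4033s ≡ 13 (mod 121).
Since gcd(4033, 121) = 1, s ≡ 13·(4033)⁻¹ ≡ 82 (mod 121). Smallest non-negative: 82.

82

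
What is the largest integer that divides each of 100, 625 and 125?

gcd(100, 625): 625 = 6·100 + 25; 100 = 4·25 + 0 → 25
gcd(25, 125): 125 = 5·25 + 0 → 25

25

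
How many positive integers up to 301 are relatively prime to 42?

42 = 2·3·7. Inclusion–exclusion on these primes:
301 − ⌊301/2⌋ − ⌊301/3⌋ − ⌊301/7⌋ + ⌊301/6⌋ + ⌊301/14⌋ + ⌊301/21⌋ − ⌊301/42⌋ = 86

86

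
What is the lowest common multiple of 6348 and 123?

260268

6348 = 2² · 3 · 23²; 123 = 3 · 41
max exponents: 2² · 3 · 23² · 41 = 260268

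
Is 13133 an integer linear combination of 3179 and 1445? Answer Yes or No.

By Bézout, 3179u + 1445v = 13133 has integer solutions iff gcd(3179, 1445) | 13133.
Euclid: 3179 = 2·1445 + 289; 1445 = 5·289 + 0. gcd = 289; 13133 mod 289 = 128. No.

No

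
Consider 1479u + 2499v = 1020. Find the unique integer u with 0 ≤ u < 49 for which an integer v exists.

48

gcd(1479, 2499) = 51 (Euclid: 2499 = 1·1479 + 1020; 1479 = 1·1020 + 459; 1020 = 2·459 + 102; 459 = 4·102 + 51; 102 = 2·51 + 0), and 51 | 1020.
Extended Euclid: 1479·(22) + 2499·(-13) = 51. Scale by 20: u₀ = 440.
General solution u = u₀ + 49t; reducing mod 49 gives u = 48 (and v = -28).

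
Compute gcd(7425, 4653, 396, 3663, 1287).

gcd(7425, 4653): 7425 = 1·4653 + 2772; 4653 = 1·2772 + 1881; 2772 = 1·1881 + 891; 1881 = 2·891 + 99; 891 = 9·99 + 0 → 99
gcd(99, 396): 396 = 4·99 + 0 → 99
gcd(99, 3663): 3663 = 37·99 + 0 → 99
gcd(99, 1287): 1287 = 13·99 + 0 → 99

99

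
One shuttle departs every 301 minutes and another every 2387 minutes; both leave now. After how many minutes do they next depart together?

gcd first: 2387 = 7·301 + 280; 301 = 1·280 + 21; 280 = 13·21 + 7; 21 = 3·7 + 0 → gcd = 7
lcm = 301·2387/gcd = 718487/7 = 102641

102641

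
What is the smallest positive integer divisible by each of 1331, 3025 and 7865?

432575

lcm(1331, 3025) = 1331·3025/gcd = 4026275/121 = 33275
lcm(33275, 7865) = 33275·7865/gcd = 261707875/605 = 432575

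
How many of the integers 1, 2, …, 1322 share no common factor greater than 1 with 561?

755

Prime factors of 561: 3, 11, 17. Count integers ≤ 1322 divisible by none of them.
By inclusion–exclusion: 1322 − ⌊1322/3⌋ − ⌊1322/11⌋ − ⌊1322/17⌋ + ⌊1322/33⌋ + ⌊1322/51⌋ + ⌊1322/187⌋ − ⌊1322/561⌋ = 755.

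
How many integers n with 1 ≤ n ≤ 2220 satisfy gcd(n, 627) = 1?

Prime factors of 627: 3, 11, 19. Count integers ≤ 2220 divisible by none of them.
By inclusion–exclusion: 2220 − ⌊2220/3⌋ − ⌊2220/11⌋ − ⌊2220/19⌋ + ⌊2220/33⌋ + ⌊2220/57⌋ + ⌊2220/209⌋ − ⌊2220/627⌋ = 1275.

1275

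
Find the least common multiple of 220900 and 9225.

220900 = 2² · 5² · 47²; 9225 = 3² · 5² · 41
max exponents: 2² · 3² · 5² · 41 · 47² = 81512100

81512100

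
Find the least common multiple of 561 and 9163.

561 = 3 · 11 · 17; 9163 = 7² · 11 · 17
max exponents: 3 · 7² · 11 · 17 = 27489

27489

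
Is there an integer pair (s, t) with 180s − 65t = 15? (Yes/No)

Yes

gcd(180, 65): 180 = 2·65 + 50; 65 = 1·50 + 15; 50 = 3·15 + 5; 15 = 3·5 + 0 → 5
5 divides 15, so a solution exists.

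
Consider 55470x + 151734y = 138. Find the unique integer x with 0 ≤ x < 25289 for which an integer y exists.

gcd(55470, 151734) = 6 (Euclid: 151734 = 2·55470 + 40794; 55470 = 1·40794 + 14676; 40794 = 2·14676 + 11442; 14676 = 1·11442 + 3234; 11442 = 3·3234 + 1740; 3234 = 1·1740 + 1494; 1740 = 1·1494 + 246; 1494 = 6·246 + 18; 246 = 13·18 + 12; 18 = 1·12 + 6; 12 = 2·6 + 0), and 6 | 138.
Extended Euclid: 55470·(8633) + 151734·(-3156) = 6. Scale by 23: x₀ = 198559.
General solution x = x₀ + 25289t; reducing mod 25289 gives x = 21536 (and y = -7873).

21536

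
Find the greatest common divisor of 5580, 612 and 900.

36

gcd(5580, 612): 5580 = 9·612 + 72; 612 = 8·72 + 36; 72 = 2·36 + 0 → 36
gcd(36, 900): 900 = 25·36 + 0 → 36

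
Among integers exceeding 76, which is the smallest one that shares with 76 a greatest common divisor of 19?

95

gcd(m, 76) = 19 forces 19 | m; write m = 19s. Then gcd(19s, 19·4) = 19·gcd(s, 4), so need gcd(s, 4) = 1.
19s > 76 gives s ≥ 5. The least s ≥ 5 coprime to 4 is 5, so m = 19·5 = 95.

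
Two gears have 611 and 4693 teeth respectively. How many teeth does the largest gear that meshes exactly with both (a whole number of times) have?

Euclid: 4693 = 7·611 + 416; 611 = 1·416 + 195; 416 = 2·195 + 26; 195 = 7·26 + 13; 26 = 2·13 + 0. Last nonzero remainder: 13.

13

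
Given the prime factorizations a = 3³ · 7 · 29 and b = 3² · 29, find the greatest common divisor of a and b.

261

min exponent per shared prime: 3² · 29 = 261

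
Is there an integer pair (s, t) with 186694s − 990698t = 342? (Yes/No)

Yes

gcd(186694, 990698): 990698 = 5·186694 + 57228; 186694 = 3·57228 + 15010; 57228 = 3·15010 + 12198; 15010 = 1·12198 + 2812; 12198 = 4·2812 + 950; 2812 = 2·950 + 912; 950 = 1·912 + 38; 912 = 24·38 + 0 → 38
38 divides 342, so a solution exists.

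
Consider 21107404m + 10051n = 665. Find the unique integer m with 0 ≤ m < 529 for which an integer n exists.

432

Euclid: 21107404 = 2100·10051 + 304; 10051 = 33·304 + 19; 304 = 16·19 + 0 → gcd = 19; 665 = 19·35.
Back-substitution yields 21107404·(-33) + 10051·(69301) = 19, so one solution is m = -33·35 = -1155, n = 69301·35 = 2425535.
Solutions in m differ by 10051/19 = 529; the one in [0, 529) is -1155 mod 529 = 432.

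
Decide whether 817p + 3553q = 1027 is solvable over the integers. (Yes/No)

No

gcd(817, 3553): 3553 = 4·817 + 285; 817 = 2·285 + 247; 285 = 1·247 + 38; 247 = 6·38 + 19; 38 = 2·19 + 0 → 19
19 does not divide 1027, so a solution does not exist.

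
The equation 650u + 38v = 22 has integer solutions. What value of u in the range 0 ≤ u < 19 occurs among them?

gcd(650, 38) = 2 (Euclid: 650 = 17·38 + 4; 38 = 9·4 + 2; 4 = 2·2 + 0), and 2 | 22.
Extended Euclid: 650·(-9) + 38·(154) = 2. Scale by 11: u₀ = -99.
General solution u = u₀ + 19t; reducing mod 19 gives u = 15 (and v = -256).

15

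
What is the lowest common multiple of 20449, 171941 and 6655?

lcm(20449, 171941) = 20449·171941/gcd = 3516021509/121 = 29058029
lcm(29058029, 6655) = 29058029·6655/gcd = 193381182995/121 = 1598191595

1598191595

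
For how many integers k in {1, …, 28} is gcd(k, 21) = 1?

16

21 = 3·7. Inclusion–exclusion on these primes:
28 − ⌊28/3⌋ − ⌊28/7⌋ + ⌊28/21⌋ = 16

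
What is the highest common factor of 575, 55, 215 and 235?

5

gcd(575, 55): 575 = 10·55 + 25; 55 = 2·25 + 5; 25 = 5·5 + 0 → 5
gcd(5, 215): 215 = 43·5 + 0 → 5
gcd(5, 235): 235 = 47·5 + 0 → 5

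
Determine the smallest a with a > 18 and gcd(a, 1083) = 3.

21

Multiples of 3 above 18: 3·7, 3·8, … . Need the cofactor coprime to 1083/3 = 361.
Checking s = 7, 8, … the first with gcd(s, 361) = 1 is s = 7, giving 21.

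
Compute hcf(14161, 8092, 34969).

289

14161 = 7² · 17²; 8092 = 2² · 7 · 17²; 34969 = 11² · 17²
gcd takes min exponent of each prime: 17² = 289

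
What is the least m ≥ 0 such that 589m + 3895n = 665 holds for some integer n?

Reduce mod 3895: 589m ≡ 665 (mod 3895). With g = gcd(589, 3895) = 19 dividing 665, divide through: 31m ≡ 35 (mod 205).
Since gcd(31, 205) = 1, m ≡ 35·(31)⁻¹ ≡ 140 (mod 205). Smallest non-negative: 140.

140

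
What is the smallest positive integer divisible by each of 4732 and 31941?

127764

gcd first: 31941 = 6·4732 + 3549; 4732 = 1·3549 + 1183; 3549 = 3·1183 + 0 → gcd = 1183
lcm = 4732·31941/gcd = 151144812/1183 = 127764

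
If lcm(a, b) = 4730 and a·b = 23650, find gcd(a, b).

5

From gcd × lcm = ab: gcd = 23650 / 4730 = 5.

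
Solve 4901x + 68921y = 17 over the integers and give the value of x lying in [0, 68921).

30980

gcd(4901, 68921) = 1 (Euclid: 68921 = 14·4901 + 307; 4901 = 15·307 + 296; 307 = 1·296 + 11; 296 = 26·11 + 10; 11 = 1·10 + 1; 10 = 10·1 + 0), and 1 | 17.
Extended Euclid: 4901·(-6286) + 68921·(447) = 1. Scale by 17: x₀ = -106862.
General solution x = x₀ + 68921t; reducing mod 68921 gives x = 30980 (and y = -2203).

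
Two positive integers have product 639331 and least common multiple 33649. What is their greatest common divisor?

19

From gcd × lcm = mn: gcd = 639331 / 33649 = 19.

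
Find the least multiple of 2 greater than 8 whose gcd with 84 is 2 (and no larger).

10

Multiples of 2 above 8: 2·5, 2·6, … . Need the cofactor coprime to 84/2 = 42.
Checking s = 5, 6, … the first with gcd(s, 42) = 1 is s = 5, giving 10.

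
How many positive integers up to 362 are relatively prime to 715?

244

715 = 5·11·13. Inclusion–exclusion on these primes:
362 − ⌊362/5⌋ − ⌊362/11⌋ − ⌊362/13⌋ + ⌊362/55⌋ + ⌊362/65⌋ + ⌊362/143⌋ − ⌊362/715⌋ = 244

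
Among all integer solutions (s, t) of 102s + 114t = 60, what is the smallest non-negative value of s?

gcd(102, 114) = 6 (Euclid: 114 = 1·102 + 12; 102 = 8·12 + 6; 12 = 2·6 + 0), and 6 | 60.
Extended Euclid: 102·(9) + 114·(-8) = 6. Scale by 10: s₀ = 90.
General solution s = s₀ + 19k; reducing mod 19 gives s = 14 (and t = -12).

14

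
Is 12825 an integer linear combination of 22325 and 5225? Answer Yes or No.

Yes

gcd(22325, 5225): 22325 = 4·5225 + 1425; 5225 = 3·1425 + 950; 1425 = 1·950 + 475; 950 = 2·475 + 0 → 475
475 divides 12825, so a solution exists.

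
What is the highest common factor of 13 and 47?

Euclid: 47 = 3·13 + 8; 13 = 1·8 + 5; 8 = 1·5 + 3; 5 = 1·3 + 2; 3 = 1·2 + 1; 2 = 2·1 + 0. Last nonzero remainder: 1.

1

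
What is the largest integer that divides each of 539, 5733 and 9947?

49

gcd(539, 5733): 5733 = 10·539 + 343; 539 = 1·343 + 196; 343 = 1·196 + 147; 196 = 1·147 + 49; 147 = 3·49 + 0 → 49
gcd(49, 9947): 9947 = 203·49 + 0 → 49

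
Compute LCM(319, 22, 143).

319 = 11 · 29; 22 = 2 · 11; 143 = 11 · 13
lcm takes max exponent of each prime: 2 · 11 · 13 · 29 = 8294

8294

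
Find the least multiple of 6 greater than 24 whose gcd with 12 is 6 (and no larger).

Multiples of 6 above 24: 6·5, 6·6, … . Need the cofactor coprime to 12/6 = 2.
Checking s = 5, 6, … the first with gcd(s, 2) = 1 is s = 5, giving 30.

30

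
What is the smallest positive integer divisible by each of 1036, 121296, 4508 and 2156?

lcm(1036, 121296) = 1036·121296/gcd = 125662656/28 = 4487952
lcm(4487952, 4508) = 4487952·4508/gcd = 20231687616/28 = 722560272
lcm(722560272, 2156) = 722560272·2156/gcd = 1557839946432/196 = 7948162992

7948162992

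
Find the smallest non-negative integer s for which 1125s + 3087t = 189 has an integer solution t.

gcd(1125, 3087) = 9 (Euclid: 3087 = 2·1125 + 837; 1125 = 1·837 + 288; 837 = 2·288 + 261; 288 = 1·261 + 27; 261 = 9·27 + 18; 27 = 1·18 + 9; 18 = 2·9 + 0), and 9 | 189.
Extended Euclid: 1125·(118) + 3087·(-43) = 9. Scale by 21: s₀ = 2478.
General solution s = s₀ + 343k; reducing mod 343 gives s = 77 (and t = -28).

77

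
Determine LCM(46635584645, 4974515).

46635584645 = 5 · 13² · 17² · 19² · 23²; 4974515 = 5 · 7 · 13² · 29²
max exponents: 5 · 7 · 13² · 17² · 19² · 23² · 29² = 274543686805115

274543686805115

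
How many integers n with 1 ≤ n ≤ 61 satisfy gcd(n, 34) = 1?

29

34 = 2·17. Inclusion–exclusion on these primes:
61 − ⌊61/2⌋ − ⌊61/17⌋ + ⌊61/34⌋ = 29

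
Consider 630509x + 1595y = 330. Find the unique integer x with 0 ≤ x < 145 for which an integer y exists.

Reduce mod 1595: 630509x ≡ 330 (mod 1595). With g = gcd(630509, 1595) = 11 dividing 330, divide through: 57319x ≡ 30 (mod 145).
Since gcd(57319, 145) = 1, x ≡ 30·(57319)⁻¹ ≡ 60 (mod 145). Smallest non-negative: 60.

60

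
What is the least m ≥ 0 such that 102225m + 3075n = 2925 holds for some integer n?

Euclid: 102225 = 33·3075 + 750; 3075 = 4·750 + 75; 750 = 10·75 + 0 → gcd = 75; 2925 = 75·39.
Back-substitution yields 102225·(-4) + 3075·(133) = 75, so one solution is m = -4·39 = -156, n = 133·39 = 5187.
Solutions in m differ by 3075/75 = 41; the one in [0, 41) is -156 mod 41 = 8.

8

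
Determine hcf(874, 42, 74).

gcd(874, 42): 874 = 20·42 + 34; 42 = 1·34 + 8; 34 = 4·8 + 2; 8 = 4·2 + 0 → 2
gcd(2, 74): 74 = 37·2 + 0 → 2

2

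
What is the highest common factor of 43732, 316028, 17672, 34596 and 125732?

4

43732 = 2² · 13 · 29²; 316028 = 2² · 41² · 47; 17672 = 2³ · 47²; 34596 = 2² · 3² · 31²; 125732 = 2² · 17 · 43²
gcd takes min exponent of each prime: 2² = 4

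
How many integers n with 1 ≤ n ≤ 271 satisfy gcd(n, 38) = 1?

38 = 2·19. Inclusion–exclusion on these primes:
271 − ⌊271/2⌋ − ⌊271/19⌋ + ⌊271/38⌋ = 129

129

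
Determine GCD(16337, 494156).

16337 = 17 · 31²
494156 = 2² · 13² · 17 · 43
Common: 17 = 17

17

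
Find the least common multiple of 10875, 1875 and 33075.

23979375

lcm(10875, 1875) = 10875·1875/gcd = 20390625/375 = 54375
lcm(54375, 33075) = 54375·33075/gcd = 1798453125/75 = 23979375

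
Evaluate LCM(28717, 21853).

48273277

gcd first: 28717 = 1·21853 + 6864; 21853 = 3·6864 + 1261; 6864 = 5·1261 + 559; 1261 = 2·559 + 143; 559 = 3·143 + 130; 143 = 1·130 + 13; 130 = 10·13 + 0 → gcd = 13
lcm = 28717·21853/gcd = 627552601/13 = 48273277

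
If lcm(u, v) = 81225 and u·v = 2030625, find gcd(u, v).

gcd·lcm = product, so gcd = 2030625/81225 = 25.

25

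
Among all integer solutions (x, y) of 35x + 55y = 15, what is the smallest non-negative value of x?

2

Reduce mod 55: 35x ≡ 15 (mod 55). With g = gcd(35, 55) = 5 dividing 15, divide through: 7x ≡ 3 (mod 11).
Since gcd(7, 11) = 1, x ≡ 3·(7)⁻¹ ≡ 2 (mod 11). Smallest non-negative: 2.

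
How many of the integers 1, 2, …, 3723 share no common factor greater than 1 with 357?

2003

Prime factors of 357: 3, 7, 17. Count integers ≤ 3723 divisible by none of them.
By inclusion–exclusion: 3723 − ⌊3723/3⌋ − ⌊3723/7⌋ − ⌊3723/17⌋ + ⌊3723/21⌋ + ⌊3723/51⌋ + ⌊3723/119⌋ − ⌊3723/357⌋ = 2003.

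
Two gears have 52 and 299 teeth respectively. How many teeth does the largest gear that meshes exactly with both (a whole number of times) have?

52 = 2² · 13
299 = 13 · 23
Common: 13 = 13

13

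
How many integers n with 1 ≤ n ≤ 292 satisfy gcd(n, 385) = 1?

Prime factors of 385: 5, 7, 11. Count integers ≤ 292 divisible by none of them.
By inclusion–exclusion: 292 − ⌊292/5⌋ − ⌊292/7⌋ − ⌊292/11⌋ + ⌊292/35⌋ + ⌊292/55⌋ + ⌊292/77⌋ − ⌊292/385⌋ = 183.

183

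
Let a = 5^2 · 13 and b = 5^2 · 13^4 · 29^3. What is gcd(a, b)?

325

min exponent per shared prime: 5^2 · 13 = 325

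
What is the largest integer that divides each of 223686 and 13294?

578

Euclid: 223686 = 16·13294 + 10982; 13294 = 1·10982 + 2312; 10982 = 4·2312 + 1734; 2312 = 1·1734 + 578; 1734 = 3·578 + 0. Last nonzero remainder: 578.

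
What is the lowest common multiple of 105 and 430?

9030

gcd first: 430 = 4·105 + 10; 105 = 10·10 + 5; 10 = 2·5 + 0 → gcd = 5
lcm = 105·430/gcd = 45150/5 = 9030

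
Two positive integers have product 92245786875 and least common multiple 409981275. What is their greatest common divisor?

gcd·lcm = product, so gcd = 92245786875/409981275 = 225.

225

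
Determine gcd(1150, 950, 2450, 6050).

1150 = 2 · 5² · 23; 950 = 2 · 5² · 19; 2450 = 2 · 5² · 7²; 6050 = 2 · 5² · 11²
gcd takes min exponent of each prime: 2 · 5² = 50

50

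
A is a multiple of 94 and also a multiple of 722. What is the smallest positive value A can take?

33934

gcd first: 722 = 7·94 + 64; 94 = 1·64 + 30; 64 = 2·30 + 4; 30 = 7·4 + 2; 4 = 2·2 + 0 → gcd = 2
lcm = 94·722/gcd = 67868/2 = 33934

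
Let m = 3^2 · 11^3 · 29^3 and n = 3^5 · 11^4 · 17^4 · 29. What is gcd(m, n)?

min exponent per shared prime: 3^2 · 11^3 · 29 = 347391

347391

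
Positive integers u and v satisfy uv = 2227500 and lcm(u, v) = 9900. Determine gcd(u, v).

225

gcd·lcm = product, so gcd = 2227500/9900 = 225.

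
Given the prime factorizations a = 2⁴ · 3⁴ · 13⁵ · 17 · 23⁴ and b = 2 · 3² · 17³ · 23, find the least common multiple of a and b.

max exponent per prime: 2⁴ · 3⁴ · 13⁵ · 17³ · 23⁴ = 661576197042665424

661576197042665424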